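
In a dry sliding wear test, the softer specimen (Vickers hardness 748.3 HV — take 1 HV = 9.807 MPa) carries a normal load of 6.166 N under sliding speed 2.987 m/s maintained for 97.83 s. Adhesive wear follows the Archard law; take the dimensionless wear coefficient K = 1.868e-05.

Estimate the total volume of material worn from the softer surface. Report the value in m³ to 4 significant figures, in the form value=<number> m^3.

Displayed values are rounded, and all working math maintains exact precision; a single final rounding, at 4 significant digits.
Convert: Total distance L = v·t = 2.987 m/s × 97.83 s = 292.2 m.
Convert: Hardness H = 748.3 HV × 9.807 MPa/HV = 7339 MPa = 7.339e+09 Pa.
Restated in SI base units: W = 6.166 N, H = 7.339e+09 Pa, K = 1.868e-05.
Volume removed: V = K·W·L/H = 1.868e-05 · 6.166 · 292.2 / 7.339e+09 = 4.586e-12 m³.

value=4.586e-12 m^3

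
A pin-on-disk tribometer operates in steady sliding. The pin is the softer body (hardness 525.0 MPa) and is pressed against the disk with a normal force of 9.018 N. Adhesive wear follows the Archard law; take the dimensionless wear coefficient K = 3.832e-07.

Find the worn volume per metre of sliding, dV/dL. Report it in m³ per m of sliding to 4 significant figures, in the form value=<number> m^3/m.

Intermediates appear rounded — each operation runs at exact precision — one final rounding: four significant figures.
Hardness H = 525.0 MPa = 5.250e+08 Pa.
In SI base units: W = 9.018 N, H = 5.250e+08 Pa, K = 3.832e-07.
The wear rate dV/dL = K·W/H, per unit distance: 3.832e-07 · 9.018 / 5.250e+08 = 6.582e-15 m³/m.

value=6.582e-15 m^3/m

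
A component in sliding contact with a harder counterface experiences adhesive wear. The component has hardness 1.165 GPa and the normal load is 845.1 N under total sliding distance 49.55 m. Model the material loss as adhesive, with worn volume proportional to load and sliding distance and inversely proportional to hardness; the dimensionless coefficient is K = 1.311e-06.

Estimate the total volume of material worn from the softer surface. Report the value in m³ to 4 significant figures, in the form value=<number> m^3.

value=4.712e-11 m^3

All working math maintains full precision — the intermediates are printed rounded. Rounded once at the end: four significant digits.
Hardness H = 1.165 GPa = 1.165e+09 Pa.
In SI base units: W = 845.1 N, H = 1.165e+09 Pa, K = 1.311e-06.
Worn volume V = K·W·L/H = 1.311e-06 · 845.1 · 49.55 / 1.165e+09 = 4.712e-11 m³.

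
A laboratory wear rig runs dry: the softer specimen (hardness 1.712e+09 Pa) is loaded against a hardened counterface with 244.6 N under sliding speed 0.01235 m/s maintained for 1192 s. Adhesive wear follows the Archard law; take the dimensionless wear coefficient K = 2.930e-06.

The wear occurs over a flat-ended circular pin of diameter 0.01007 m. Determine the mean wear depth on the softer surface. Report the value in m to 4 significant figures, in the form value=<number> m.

Intermediates are shown rounded — the algebra maintains full precision — one last rounding to four significant figures.
Path length L = v·t = 0.01235 m/s × 1192 s = 14.72 m.
Contact area A = π·d²/4 = π·(0.01007 m)²/4 = 7.964e-05 m².
In SI base units: W = 244.6 N, H = 1.712e+09 Pa, K = 2.930e-06.
By Archard's law, V = K·W·L/H = 2.930e-06 · 244.6 · 14.72 / 1.712e+09 = 6.163e-12 m³.
Average depth h = V/A = 6.163e-12 / 7.964e-05 = 7.738e-08 m.

value=7.738e-08 m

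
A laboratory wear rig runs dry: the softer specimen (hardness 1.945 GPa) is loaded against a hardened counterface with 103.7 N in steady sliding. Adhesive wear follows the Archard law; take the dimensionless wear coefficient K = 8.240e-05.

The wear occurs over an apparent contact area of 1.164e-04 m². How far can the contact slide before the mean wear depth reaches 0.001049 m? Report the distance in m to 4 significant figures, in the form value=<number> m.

value=2.779e+04 m

Displayed values are rounded. All working math maintains full float precision, and one last rounding, at four significant figures.
Convert: Hardness H = 1.945 GPa = 1.945e+09 Pa.
SI base units throughout: W = 103.7 N, H = 1.945e+09 Pa, K = 8.240e-05.
Wearable volume V_lim = h_lim·A = 0.001049 · 1.164e-04 = 1.221e-07 m³.
So the life L = V_lim·H/(K·W) = 1.221e-07 · 1.945e+09 / (8.240e-05 · 103.7) = 2.779e+04 m.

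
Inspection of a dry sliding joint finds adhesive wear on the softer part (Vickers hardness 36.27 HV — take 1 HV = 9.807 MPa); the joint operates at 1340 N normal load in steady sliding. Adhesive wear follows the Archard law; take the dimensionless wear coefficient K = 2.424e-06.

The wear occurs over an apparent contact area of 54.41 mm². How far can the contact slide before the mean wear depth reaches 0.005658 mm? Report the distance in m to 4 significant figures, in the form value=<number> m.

value=33.71 m

Intermediates are shown rounded — the computation maintains exact precision, and one last rounding to 4 significant figures.
Hardness H = 36.27 HV × 9.807 MPa/HV = 355.7 MPa = 3.557e+08 Pa.
Contact area A = 54.41 mm² = 5.441e-05 m².
Depth limit h_lim = 0.005658 mm = 5.658e-06 m.
Restated in SI base units: W = 1340 N, H = 3.557e+08 Pa, K = 2.424e-06.
Limit volume V_lim = h_lim·A = 5.658e-06 · 5.441e-05 = 3.079e-10 m³.
Sliding life L = V_lim·H/(K·W) = 3.079e-10 · 3.557e+08 / (2.424e-06 · 1340) = 33.71 m.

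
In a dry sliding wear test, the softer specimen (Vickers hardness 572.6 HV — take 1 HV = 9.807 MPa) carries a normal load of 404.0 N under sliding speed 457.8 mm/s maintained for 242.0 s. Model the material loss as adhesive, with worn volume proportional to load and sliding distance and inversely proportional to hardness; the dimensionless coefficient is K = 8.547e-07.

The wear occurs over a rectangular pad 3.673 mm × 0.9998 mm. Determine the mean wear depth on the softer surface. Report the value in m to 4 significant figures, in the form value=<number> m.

All working math carries exact precision — intermediate values are printed rounded, and a single final rounding: 4 significant figures.
Convert: Sliding speed v = 457.8 mm/s = 0.4578 m/s. Distance L = v·t = 0.4578 m/s × 242.0 s = 110.8 m.
Convert: Hardness H = 572.6 HV × 9.807 MPa/HV = 5615 MPa = 5.615e+09 Pa.
Convert: Pad sides 3.673 mm × 0.9998 mm = 3.673e-03 m × 9.998e-04 m. Contact area A = 3.673e-03 m × 9.998e-04 m = 3.672e-06 m².
Restated in SI base units: W = 404.0 N, H = 5.615e+09 Pa, K = 8.547e-07.
Archard volume V = K·W·L/H = 8.547e-07 · 404.0 · 110.8 / 5.615e+09 = 6.812e-12 m³.
Mean wear depth h = V/A = 6.812e-12 / 3.672e-06 = 1.855e-06 m.

value=1.855e-06 m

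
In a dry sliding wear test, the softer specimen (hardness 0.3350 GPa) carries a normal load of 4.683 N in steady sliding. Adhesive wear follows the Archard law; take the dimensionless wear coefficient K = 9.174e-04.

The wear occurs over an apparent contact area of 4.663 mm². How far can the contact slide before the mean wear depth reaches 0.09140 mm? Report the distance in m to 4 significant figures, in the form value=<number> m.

The intermediates are displayed rounded, and each operation carries exact precision; rounded once at the end: four significant figures.
Hardness H = 0.3350 GPa = 3.350e+08 Pa.
Contact area A = 4.663 mm² = 4.663e-06 m².
Depth limit h_lim = 0.09140 mm = 9.140e-05 m.
Collected in SI base units: W = 4.683 N, H = 3.350e+08 Pa, K = 9.174e-04.
At the depth limit, V_lim = h_lim·A = 9.140e-05 · 4.663e-06 = 4.262e-10 m³.
Sliding life L = V_lim·H/(K·W) = 4.262e-10 · 3.350e+08 / (9.174e-04 · 4.683) = 33.23 m.

value=33.23 m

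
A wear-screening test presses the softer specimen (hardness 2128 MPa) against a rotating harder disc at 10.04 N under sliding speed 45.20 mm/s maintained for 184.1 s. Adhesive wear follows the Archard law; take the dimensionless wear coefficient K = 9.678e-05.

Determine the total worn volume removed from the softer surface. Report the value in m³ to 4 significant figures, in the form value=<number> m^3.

value=3.800e-12 m^3

All working math maintains full float precision. Intermediates are printed rounded — one last rounding, at 4 significant digits.
Convert: Sliding speed v = 45.20 mm/s = 0.04520 m/s. Path length L = v·t = 0.04520 m/s × 184.1 s = 8.321 m.
Convert: Hardness H = 2128 MPa = 2.128e+09 Pa.
Expressed in SI base units: W = 10.04 N, H = 2.128e+09 Pa, K = 9.678e-05.
Archard volume V = K·W·L/H = 9.678e-05 · 10.04 · 8.321 / 2.128e+09 = 3.800e-12 m³.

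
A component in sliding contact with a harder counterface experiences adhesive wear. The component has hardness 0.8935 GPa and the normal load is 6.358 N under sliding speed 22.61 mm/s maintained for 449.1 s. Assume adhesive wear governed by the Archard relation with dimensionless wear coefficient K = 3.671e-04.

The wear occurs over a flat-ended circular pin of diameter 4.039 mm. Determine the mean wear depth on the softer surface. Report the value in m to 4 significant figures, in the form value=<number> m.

value=2.070e-06 m

Quoted intermediates are rounded, and the computation carries exact precision; one last rounding to 4 significant figures.
Sliding speed v = 22.61 mm/s = 0.02261 m/s. Total distance L = v·t = 0.02261 m/s × 449.1 s = 10.15 m.
Hardness H = 0.8935 GPa = 8.935e+08 Pa.
Pin diameter d = 4.039 mm = 0.004039 m. Contact area A = π·d²/4 = π·(0.004039 m)²/4 = 1.281e-05 m².
Expressed in SI base units: W = 6.358 N, H = 8.935e+08 Pa, K = 3.671e-04.
By Archard's law, V = K·W·L/H = 3.671e-04 · 6.358 · 10.15 / 8.935e+08 = 2.652e-11 m³.
Mean depth h = V/A = 2.652e-11 / 1.281e-05 = 2.070e-06 m.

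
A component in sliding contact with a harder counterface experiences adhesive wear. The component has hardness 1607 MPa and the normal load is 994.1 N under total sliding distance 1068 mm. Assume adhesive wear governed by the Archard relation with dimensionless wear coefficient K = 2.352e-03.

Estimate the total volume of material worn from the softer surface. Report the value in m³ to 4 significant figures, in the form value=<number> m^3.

value=1.554e-09 m^3

Intermediate values are displayed rounded, and every step maintains full float precision; rounded just once to 4 significant digits.
Convert: The distance L = 1068 mm = 1.068 m.
Convert: Hardness H = 1607 MPa = 1.607e+09 Pa.
As SI base values: W = 994.1 N, H = 1.607e+09 Pa, K = 2.352e-03.
Apply Archard: V = K·W·L/H = 2.352e-03 · 994.1 · 1.068 / 1.607e+09 = 1.554e-09 m³.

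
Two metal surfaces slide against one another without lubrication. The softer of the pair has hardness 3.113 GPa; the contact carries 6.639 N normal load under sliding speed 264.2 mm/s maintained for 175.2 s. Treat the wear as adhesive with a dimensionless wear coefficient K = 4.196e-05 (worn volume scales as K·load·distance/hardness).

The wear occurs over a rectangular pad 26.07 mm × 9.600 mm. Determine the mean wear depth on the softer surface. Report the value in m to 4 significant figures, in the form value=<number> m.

value=1.655e-08 m

Shown intermediates are rounded — all arithmetic runs at full precision, and a single final rounding, at four significant figures.
Sliding speed v = 264.2 mm/s = 0.2642 m/s. Distance covered L = v·t = 0.2642 m/s × 175.2 s = 46.29 m.
Hardness H = 3.113 GPa = 3.113e+09 Pa.
Pad sides 26.07 mm × 9.600 mm = 0.02607 m × 0.009600 m. Contact area A = 0.02607 m × 0.009600 m = 2.503e-04 m².
Collected in SI base units: W = 6.639 N, H = 3.113e+09 Pa, K = 4.196e-05.
The Archard volume V = K·W·L/H = 4.196e-05 · 6.639 · 46.29 / 3.113e+09 = 4.142e-12 m³.
Depth of wear h = V/A = 4.142e-12 / 2.503e-04 = 1.655e-08 m.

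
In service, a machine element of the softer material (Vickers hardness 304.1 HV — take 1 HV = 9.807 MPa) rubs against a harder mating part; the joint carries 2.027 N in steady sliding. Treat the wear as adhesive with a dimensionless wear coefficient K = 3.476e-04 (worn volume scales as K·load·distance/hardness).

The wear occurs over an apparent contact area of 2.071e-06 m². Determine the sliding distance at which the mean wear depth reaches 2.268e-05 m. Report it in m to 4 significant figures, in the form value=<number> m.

The intermediates appear rounded. Each operation keeps full precision; one last rounding: 4 significant digits.
Hardness H = 304.1 HV × 9.807 MPa/HV = 2982 MPa = 2.982e+09 Pa.
Expressed in SI base units: W = 2.027 N, H = 2.982e+09 Pa, K = 3.476e-04.
Permissible volume V_lim = h_lim·A = 2.268e-05 · 2.071e-06 = 4.697e-11 m³.
Life L = V_lim·H/(K·W) = 4.697e-11 · 2.982e+09 / (3.476e-04 · 2.027) = 198.8 m.

value=198.8 m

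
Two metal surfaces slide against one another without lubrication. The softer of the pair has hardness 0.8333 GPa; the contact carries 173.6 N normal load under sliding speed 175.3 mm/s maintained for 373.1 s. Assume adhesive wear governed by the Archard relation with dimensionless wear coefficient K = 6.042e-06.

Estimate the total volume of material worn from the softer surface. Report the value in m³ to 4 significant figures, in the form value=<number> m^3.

value=8.233e-11 m^3

Intermediate values are shown rounded; all arithmetic maintains exact precision. Rounded once at the end, at 4 significant digits.
Convert: Sliding speed v = 175.3 mm/s = 0.1753 m/s. The distance L = v·t = 0.1753 m/s × 373.1 s = 65.40 m.
Convert: Hardness H = 0.8333 GPa = 8.333e+08 Pa.
Collected in SI base units: W = 173.6 N, H = 8.333e+08 Pa, K = 6.042e-06.
Archard relation: V = K·W·L/H = 6.042e-06 · 173.6 · 65.40 / 8.333e+08 = 8.233e-11 m³.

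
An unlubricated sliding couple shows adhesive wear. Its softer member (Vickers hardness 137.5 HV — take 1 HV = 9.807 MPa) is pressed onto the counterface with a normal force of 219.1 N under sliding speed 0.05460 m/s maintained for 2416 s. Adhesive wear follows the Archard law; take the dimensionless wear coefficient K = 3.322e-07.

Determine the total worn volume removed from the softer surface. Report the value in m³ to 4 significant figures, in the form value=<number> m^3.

value=7.120e-12 m^3

All working math runs at full precision, and intermediate values are printed rounded. Rounded once at the end: 4 significant digits.
Convert: Total distance L = v·t = 0.05460 m/s × 2416 s = 131.9 m.
Convert: Hardness H = 137.5 HV × 9.807 MPa/HV = 1348 MPa = 1.348e+09 Pa.
Collected in SI base units: W = 219.1 N, H = 1.348e+09 Pa, K = 3.322e-07.
Archard volume V = K·W·L/H = 3.322e-07 · 219.1 · 131.9 / 1.348e+09 = 7.120e-12 m³.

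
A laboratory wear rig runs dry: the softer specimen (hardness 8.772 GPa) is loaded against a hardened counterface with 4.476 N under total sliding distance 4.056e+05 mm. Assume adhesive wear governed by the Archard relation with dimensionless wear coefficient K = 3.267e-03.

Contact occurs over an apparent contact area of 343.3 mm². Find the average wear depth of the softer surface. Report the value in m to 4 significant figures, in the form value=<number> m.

Every step holds full float precision; the intermediates are displayed rounded, and a lone final rounding, at 4 significant figures.
Total distance L = 4.056e+05 mm = 405.6 m.
Hardness H = 8.772 GPa = 8.772e+09 Pa.
Contact area A = 343.3 mm² = 3.433e-04 m².
Expressed in SI base units: W = 4.476 N, H = 8.772e+09 Pa, K = 3.267e-03.
Archard relation: V = K·W·L/H = 3.267e-03 · 4.476 · 405.6 / 8.772e+09 = 6.761e-10 m³.
Mean depth h = V/A = 6.761e-10 / 3.433e-04 = 1.970e-06 m.

value=1.970e-06 m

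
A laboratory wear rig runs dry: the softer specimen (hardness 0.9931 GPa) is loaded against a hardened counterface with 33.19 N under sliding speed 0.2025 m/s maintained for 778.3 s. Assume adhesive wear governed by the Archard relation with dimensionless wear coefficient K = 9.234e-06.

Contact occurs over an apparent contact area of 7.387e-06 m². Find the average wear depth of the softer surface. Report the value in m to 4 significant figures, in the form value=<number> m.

The computation runs at full precision; shown intermediates are rounded, and one final rounding to four significant digits.
Convert: Path length L = v·t = 0.2025 m/s × 778.3 s = 157.6 m.
Convert: Hardness H = 0.9931 GPa = 9.931e+08 Pa.
Expressed in SI base units: W = 33.19 N, H = 9.931e+08 Pa, K = 9.234e-06.
Wear volume V = K·W·L/H = 9.234e-06 · 33.19 · 157.6 / 9.931e+08 = 4.864e-11 m³.
Depth h = V/A = 4.864e-11 / 7.387e-06 = 6.584e-06 m.

value=6.584e-06 m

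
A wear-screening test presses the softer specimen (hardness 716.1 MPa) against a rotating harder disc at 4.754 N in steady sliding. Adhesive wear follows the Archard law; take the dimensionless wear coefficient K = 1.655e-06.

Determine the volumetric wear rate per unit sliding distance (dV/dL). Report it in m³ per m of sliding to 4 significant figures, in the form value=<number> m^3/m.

Intermediates are printed rounded, and all working math maintains full precision. Rounded just once to 4 significant digits.
Convert: Hardness H = 716.1 MPa = 7.161e+08 Pa.
In SI base units: W = 4.754 N, H = 7.161e+08 Pa, K = 1.655e-06.
Rate of wear dV/dL = K·W/H (no L dependence): 1.655e-06 · 4.754 / 7.161e+08 = 1.099e-14 m³/m.

value=1.099e-14 m^3/m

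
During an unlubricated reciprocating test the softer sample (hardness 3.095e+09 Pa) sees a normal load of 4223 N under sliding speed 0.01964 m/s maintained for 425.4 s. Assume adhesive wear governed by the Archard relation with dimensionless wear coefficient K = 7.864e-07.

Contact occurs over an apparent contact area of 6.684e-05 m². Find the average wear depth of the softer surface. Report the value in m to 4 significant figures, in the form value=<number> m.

value=1.341e-07 m

Each operation holds full precision. Intermediates are shown rounded — one final rounding: four significant digits.
Convert: Distance covered L = v·t = 0.01964 m/s × 425.4 s = 8.355 m.
Restated in SI base units: W = 4223 N, H = 3.095e+09 Pa, K = 7.864e-07.
By Archard's law, V = K·W·L/H = 7.864e-07 · 4223 · 8.355 / 3.095e+09 = 8.965e-12 m³.
Mean wear depth h = V/A = 8.965e-12 / 6.684e-05 = 1.341e-07 m.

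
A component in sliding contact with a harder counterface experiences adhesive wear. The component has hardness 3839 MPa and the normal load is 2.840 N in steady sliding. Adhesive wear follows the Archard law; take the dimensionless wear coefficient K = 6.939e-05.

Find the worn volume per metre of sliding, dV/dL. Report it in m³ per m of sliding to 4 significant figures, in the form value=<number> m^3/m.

value=5.133e-14 m^3/m

The intermediates are printed rounded; every step holds full float precision — one last rounding: four significant figures.
Hardness H = 3839 MPa = 3.839e+09 Pa.
Restated in SI base units: W = 2.840 N, H = 3.839e+09 Pa, K = 6.939e-05.
Volumetric rate dV/dL = K·W/H — distance-free: 6.939e-05 · 2.840 / 3.839e+09 = 5.133e-14 m³/m.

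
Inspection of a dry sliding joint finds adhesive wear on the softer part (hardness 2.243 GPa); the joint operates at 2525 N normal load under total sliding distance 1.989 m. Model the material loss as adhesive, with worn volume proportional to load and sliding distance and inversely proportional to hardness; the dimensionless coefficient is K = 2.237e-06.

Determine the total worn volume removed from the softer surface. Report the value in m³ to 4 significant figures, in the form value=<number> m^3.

Intermediates are displayed rounded. All arithmetic keeps exact precision, and one last rounding to 4 significant figures.
Hardness H = 2.243 GPa = 2.243e+09 Pa.
Restated in SI base units: W = 2525 N, H = 2.243e+09 Pa, K = 2.237e-06.
Archard volume V = K·W·L/H = 2.237e-06 · 2525 · 1.989 / 2.243e+09 = 5.009e-12 m³.

value=5.009e-12 m^3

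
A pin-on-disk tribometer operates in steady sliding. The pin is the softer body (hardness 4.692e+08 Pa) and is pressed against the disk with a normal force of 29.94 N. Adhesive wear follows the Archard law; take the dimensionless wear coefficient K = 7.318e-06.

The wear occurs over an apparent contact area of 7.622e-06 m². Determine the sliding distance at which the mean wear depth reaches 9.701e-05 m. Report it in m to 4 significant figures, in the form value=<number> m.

The intermediates are displayed rounded. The algebra carries exact precision. Rounded once at the end: four significant digits.
Working in SI base units: W = 29.94 N, H = 4.692e+08 Pa, K = 7.318e-06.
Volume at the limit: V_lim = h_lim·A = 9.701e-05 · 7.622e-06 = 7.394e-10 m³.
So the life L = V_lim·H/(K·W) = 7.394e-10 · 4.692e+08 / (7.318e-06 · 29.94) = 1583 m.

value=1583 m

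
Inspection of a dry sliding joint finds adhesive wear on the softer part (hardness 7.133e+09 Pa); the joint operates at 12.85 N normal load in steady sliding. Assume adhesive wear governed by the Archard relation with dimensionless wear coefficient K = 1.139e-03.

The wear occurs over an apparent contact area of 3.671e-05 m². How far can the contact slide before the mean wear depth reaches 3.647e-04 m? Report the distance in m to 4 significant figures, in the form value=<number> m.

value=6525 m

The computation holds exact precision; intermediate values appear rounded. Rounded just once, at four significant figures.
In SI base units, W = 12.85 N, H = 7.133e+09 Pa, K = 1.139e-03.
Volume at the limit: V_lim = h_lim·A = 3.647e-04 · 3.671e-05 = 1.339e-08 m³.
Life L = V_lim·H/(K·W) = 1.339e-08 · 7.133e+09 / (1.139e-03 · 12.85) = 6525 m.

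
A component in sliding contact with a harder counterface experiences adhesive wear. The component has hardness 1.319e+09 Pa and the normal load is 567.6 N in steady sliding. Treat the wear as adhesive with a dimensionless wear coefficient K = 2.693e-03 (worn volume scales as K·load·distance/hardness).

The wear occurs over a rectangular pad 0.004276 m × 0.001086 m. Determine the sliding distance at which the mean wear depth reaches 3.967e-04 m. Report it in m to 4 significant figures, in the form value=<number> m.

value=1.590 m

Intermediate values are shown rounded — the algebra holds full precision, and one final rounding: four significant figures.
Convert: Contact area A = 0.004276 m × 0.001086 m = 4.644e-06 m².
Working in SI base units: W = 567.6 N, H = 1.319e+09 Pa, K = 2.693e-03.
Wearable volume V_lim = h_lim·A = 3.967e-04 · 4.644e-06 = 1.842e-09 m³.
Inverting, life L = V_lim·H/(K·W) = 1.842e-09 · 1.319e+09 / (2.693e-03 · 567.6) = 1.590 m.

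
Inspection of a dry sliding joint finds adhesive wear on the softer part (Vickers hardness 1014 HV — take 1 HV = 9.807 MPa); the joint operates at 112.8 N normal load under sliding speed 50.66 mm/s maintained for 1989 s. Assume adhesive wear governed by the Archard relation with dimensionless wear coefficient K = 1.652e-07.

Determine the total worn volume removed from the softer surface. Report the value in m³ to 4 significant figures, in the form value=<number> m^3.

value=1.888e-13 m^3

The intermediates are printed rounded; each operation maintains full precision; one last rounding to 4 significant digits.
Sliding speed v = 50.66 mm/s = 0.05066 m/s. The distance L = v·t = 0.05066 m/s × 1989 s = 100.8 m.
Hardness H = 1014 HV × 9.807 MPa/HV = 9944 MPa = 9.944e+09 Pa.
SI base units throughout: W = 112.8 N, H = 9.944e+09 Pa, K = 1.652e-07.
Wear volume V = K·W·L/H = 1.652e-07 · 112.8 · 100.8 / 9.944e+09 = 1.888e-13 m³.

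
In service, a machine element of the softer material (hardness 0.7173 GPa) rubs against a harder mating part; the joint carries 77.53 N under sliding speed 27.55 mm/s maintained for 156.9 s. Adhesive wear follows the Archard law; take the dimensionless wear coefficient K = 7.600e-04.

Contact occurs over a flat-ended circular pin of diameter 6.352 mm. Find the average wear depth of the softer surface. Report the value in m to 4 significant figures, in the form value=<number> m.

All arithmetic keeps full precision — the intermediates are shown rounded; a lone final rounding: 4 significant digits.
Sliding speed v = 27.55 mm/s = 0.02755 m/s. Sliding distance L = v·t = 0.02755 m/s × 156.9 s = 4.323 m.
Hardness H = 0.7173 GPa = 7.173e+08 Pa.
Pin diameter d = 6.352 mm = 0.006352 m. Contact area A = π·d²/4 = π·(0.006352 m)²/4 = 3.169e-05 m².
SI base units throughout: W = 77.53 N, H = 7.173e+08 Pa, K = 7.600e-04.
By Archard's law, V = K·W·L/H = 7.600e-04 · 77.53 · 4.323 / 7.173e+08 = 3.551e-10 m³.
Mean wear depth h = V/A = 3.551e-10 / 3.169e-05 = 1.121e-05 m.

value=1.121e-05 m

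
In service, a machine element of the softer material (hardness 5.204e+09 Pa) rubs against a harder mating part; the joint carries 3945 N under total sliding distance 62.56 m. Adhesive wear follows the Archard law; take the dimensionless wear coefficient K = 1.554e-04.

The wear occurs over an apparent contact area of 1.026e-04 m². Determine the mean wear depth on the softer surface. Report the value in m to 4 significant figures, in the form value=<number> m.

value=7.183e-05 m

The algebra runs at full float precision — displayed values are rounded, and a lone final rounding: four significant figures.
Restated in SI base units: W = 3945 N, H = 5.204e+09 Pa, K = 1.554e-04.
Wear volume V = K·W·L/H = 1.554e-04 · 3945 · 62.56 / 5.204e+09 = 7.370e-09 m³.
Wear depth h = V/A = 7.370e-09 / 1.026e-04 = 7.183e-05 m.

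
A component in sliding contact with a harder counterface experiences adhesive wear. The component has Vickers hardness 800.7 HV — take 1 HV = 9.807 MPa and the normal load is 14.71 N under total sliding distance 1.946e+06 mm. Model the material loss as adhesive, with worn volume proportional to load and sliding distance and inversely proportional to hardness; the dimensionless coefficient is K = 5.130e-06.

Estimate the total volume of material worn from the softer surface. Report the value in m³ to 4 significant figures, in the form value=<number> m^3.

value=1.870e-11 m^3

The intermediates are printed rounded. Every step runs at full precision. Rounded once at the end: 4 significant digits.
Distance covered L = 1.946e+06 mm = 1946 m.
Hardness H = 800.7 HV × 9.807 MPa/HV = 7852 MPa = 7.852e+09 Pa.
In SI base units, W = 14.71 N, H = 7.852e+09 Pa, K = 5.130e-06.
The Archard volume V = K·W·L/H = 5.130e-06 · 14.71 · 1946 / 7.852e+09 = 1.870e-11 m³.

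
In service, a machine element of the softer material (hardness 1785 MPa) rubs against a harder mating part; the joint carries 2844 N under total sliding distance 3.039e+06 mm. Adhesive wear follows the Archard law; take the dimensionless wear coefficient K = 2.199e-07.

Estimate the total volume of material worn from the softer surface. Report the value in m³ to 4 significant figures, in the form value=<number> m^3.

value=1.065e-09 m^3

Quoted intermediates are rounded; all working math holds full precision. Rounded just once, at four significant digits.
Distance L = 3.039e+06 mm = 3039 m.
Hardness H = 1785 MPa = 1.785e+09 Pa.
In SI base units, W = 2844 N, H = 1.785e+09 Pa, K = 2.199e-07.
The Archard volume V = K·W·L/H = 2.199e-07 · 2844 · 3039 / 1.785e+09 = 1.065e-09 m³.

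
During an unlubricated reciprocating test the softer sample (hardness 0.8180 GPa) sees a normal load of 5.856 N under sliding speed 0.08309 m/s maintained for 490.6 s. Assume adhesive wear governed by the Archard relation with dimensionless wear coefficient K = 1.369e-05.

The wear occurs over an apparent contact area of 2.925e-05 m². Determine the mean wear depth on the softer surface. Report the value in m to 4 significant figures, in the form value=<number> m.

value=1.366e-07 m

Printed values are rounded. The computation keeps exact precision — rounded once at the end: 4 significant figures.
Convert: The distance L = v·t = 0.08309 m/s × 490.6 s = 40.76 m.
Convert: Hardness H = 0.8180 GPa = 8.180e+08 Pa.
Working in SI base units: W = 5.856 N, H = 8.180e+08 Pa, K = 1.369e-05.
Volume removed: V = K·W·L/H = 1.369e-05 · 5.856 · 40.76 / 8.180e+08 = 3.995e-12 m³.
Wear depth h = V/A = 3.995e-12 / 2.925e-05 = 1.366e-07 m.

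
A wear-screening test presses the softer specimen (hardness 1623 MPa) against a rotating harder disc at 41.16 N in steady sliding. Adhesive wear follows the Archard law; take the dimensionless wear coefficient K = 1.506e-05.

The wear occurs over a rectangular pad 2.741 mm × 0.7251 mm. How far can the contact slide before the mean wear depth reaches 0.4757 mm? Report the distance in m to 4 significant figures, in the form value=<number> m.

All arithmetic holds full precision. The intermediates are printed rounded. Rounded just once to 4 significant digits.
Hardness H = 1623 MPa = 1.623e+09 Pa.
Pad sides 2.741 mm × 0.7251 mm = 2.741e-03 m × 7.251e-04 m. Contact area A = 2.741e-03 m × 7.251e-04 m = 1.987e-06 m².
Depth limit h_lim = 0.4757 mm = 4.757e-04 m.
As SI base values: W = 41.16 N, H = 1.623e+09 Pa, K = 1.506e-05.
Limit volume V_lim = h_lim·A = 4.757e-04 · 1.987e-06 = 9.455e-10 m³.
Inverting, life L = V_lim·H/(K·W) = 9.455e-10 · 1.623e+09 / (1.506e-05 · 41.16) = 2475 m.

value=2475 m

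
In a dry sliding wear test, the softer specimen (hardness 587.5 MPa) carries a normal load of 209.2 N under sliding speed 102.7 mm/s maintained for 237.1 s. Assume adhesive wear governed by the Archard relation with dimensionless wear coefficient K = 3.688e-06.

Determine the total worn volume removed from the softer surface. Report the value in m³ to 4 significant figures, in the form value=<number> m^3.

All working math maintains full precision — intermediates appear rounded — rounded just once: four significant figures.
Sliding speed v = 102.7 mm/s = 0.1027 m/s. Path length L = v·t = 0.1027 m/s × 237.1 s = 24.35 m.
Hardness H = 587.5 MPa = 5.875e+08 Pa.
Expressed in SI base units: W = 209.2 N, H = 5.875e+08 Pa, K = 3.688e-06.
The Archard volume V = K·W·L/H = 3.688e-06 · 209.2 · 24.35 / 5.875e+08 = 3.198e-11 m³.

value=3.198e-11 m^3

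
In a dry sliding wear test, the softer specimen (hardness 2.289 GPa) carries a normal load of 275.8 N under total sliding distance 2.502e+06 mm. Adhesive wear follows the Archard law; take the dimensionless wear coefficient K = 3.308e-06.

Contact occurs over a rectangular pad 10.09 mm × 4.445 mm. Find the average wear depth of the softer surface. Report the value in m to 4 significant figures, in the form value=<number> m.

value=2.224e-05 m

Displayed values are rounded; all arithmetic runs at exact precision, and one last rounding to 4 significant figures.
Path length L = 2.502e+06 mm = 2502 m.
Hardness H = 2.289 GPa = 2.289e+09 Pa.
Pad sides 10.09 mm × 4.445 mm = 0.01009 m × 0.004445 m. Contact area A = 0.01009 m × 0.004445 m = 4.485e-05 m².
Restated in SI base units: W = 275.8 N, H = 2.289e+09 Pa, K = 3.308e-06.
Apply Archard: V = K·W·L/H = 3.308e-06 · 275.8 · 2502 / 2.289e+09 = 9.972e-10 m³.
Wear depth h = V/A = 9.972e-10 / 4.485e-05 = 2.224e-05 m.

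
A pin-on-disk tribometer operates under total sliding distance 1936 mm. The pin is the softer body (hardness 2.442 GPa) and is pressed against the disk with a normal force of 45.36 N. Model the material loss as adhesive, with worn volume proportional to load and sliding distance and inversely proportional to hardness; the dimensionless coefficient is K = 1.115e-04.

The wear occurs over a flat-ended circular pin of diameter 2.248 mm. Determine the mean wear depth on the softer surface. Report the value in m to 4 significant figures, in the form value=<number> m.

value=1.010e-06 m

Every step keeps exact precision, and quoted intermediates are rounded. Rounded once at the end: four significant digits.
Distance covered L = 1936 mm = 1.936 m.
Hardness H = 2.442 GPa = 2.442e+09 Pa.
Pin diameter d = 2.248 mm = 0.002248 m. Contact area A = π·d²/4 = π·(0.002248 m)²/4 = 3.969e-06 m².
Expressed in SI base units: W = 45.36 N, H = 2.442e+09 Pa, K = 1.115e-04.
Worn volume V = K·W·L/H = 1.115e-04 · 45.36 · 1.936 / 2.442e+09 = 4.010e-12 m³.
Mean depth h = V/A = 4.010e-12 / 3.969e-06 = 1.010e-06 m.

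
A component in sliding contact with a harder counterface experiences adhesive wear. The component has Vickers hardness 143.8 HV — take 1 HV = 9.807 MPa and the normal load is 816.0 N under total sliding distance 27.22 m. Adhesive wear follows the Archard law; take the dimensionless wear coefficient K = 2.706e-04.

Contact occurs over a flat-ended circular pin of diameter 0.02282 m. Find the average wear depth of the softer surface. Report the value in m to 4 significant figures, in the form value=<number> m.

Intermediate values are printed rounded. The algebra holds full float precision — rounded once at the end, at 4 significant digits.
Convert: Hardness H = 143.8 HV × 9.807 MPa/HV = 1410 MPa = 1.410e+09 Pa.
Convert: Contact area A = π·d²/4 = π·(0.02282 m)²/4 = 4.090e-04 m².
Collected in SI base units: W = 816.0 N, H = 1.410e+09 Pa, K = 2.706e-04.
Archard volume V = K·W·L/H = 2.706e-04 · 816.0 · 27.22 / 1.410e+09 = 4.262e-09 m³.
Depth h = V/A = 4.262e-09 / 4.090e-04 = 1.042e-05 m.

value=1.042e-05 m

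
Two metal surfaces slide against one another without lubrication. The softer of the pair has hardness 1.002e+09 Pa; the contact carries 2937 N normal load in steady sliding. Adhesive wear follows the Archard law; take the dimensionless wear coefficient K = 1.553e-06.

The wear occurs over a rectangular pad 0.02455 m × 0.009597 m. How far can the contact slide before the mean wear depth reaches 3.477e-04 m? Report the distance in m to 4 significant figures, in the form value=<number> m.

Each operation keeps full precision — shown intermediates are rounded — rounded just once, at 4 significant figures.
Convert: Contact area A = 0.02455 m × 0.009597 m = 2.356e-04 m².
SI base units throughout: W = 2937 N, H = 1.002e+09 Pa, K = 1.553e-06.
Allowed volume V_lim = h_lim·A = 3.477e-04 · 2.356e-04 = 8.192e-08 m³.
Life L = V_lim·H/(K·W) = 8.192e-08 · 1.002e+09 / (1.553e-06 · 2937) = 1.800e+04 m.

value=1.800e+04 m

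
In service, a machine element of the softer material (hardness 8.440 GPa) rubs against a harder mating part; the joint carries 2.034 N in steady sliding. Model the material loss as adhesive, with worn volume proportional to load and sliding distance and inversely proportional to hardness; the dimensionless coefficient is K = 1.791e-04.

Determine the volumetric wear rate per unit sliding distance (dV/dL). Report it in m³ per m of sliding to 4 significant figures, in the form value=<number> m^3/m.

Printed values are rounded, and the computation keeps full float precision, and a lone final rounding to four significant digits.
Convert: Hardness H = 8.440 GPa = 8.440e+09 Pa.
In SI base units: W = 2.034 N, H = 8.440e+09 Pa, K = 1.791e-04.
The wear rate dV/dL = K·W/H (independent of L): 1.791e-04 · 2.034 / 8.440e+09 = 4.316e-14 m³/m.

value=4.316e-14 m^3/m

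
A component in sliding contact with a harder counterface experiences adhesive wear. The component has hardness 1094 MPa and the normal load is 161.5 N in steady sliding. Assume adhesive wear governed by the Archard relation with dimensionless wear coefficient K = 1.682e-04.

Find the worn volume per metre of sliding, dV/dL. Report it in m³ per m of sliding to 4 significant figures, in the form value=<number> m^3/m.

value=2.483e-11 m^3/m

All working math maintains full float precision, and quoted intermediates are rounded, and one final rounding, at 4 significant digits.
Convert: Hardness H = 1094 MPa = 1.094e+09 Pa.
Restated in SI base units: W = 161.5 N, H = 1.094e+09 Pa, K = 1.682e-04.
Wear rate dV/dL = K·W/H — distance-free: 1.682e-04 · 161.5 / 1.094e+09 = 2.483e-11 m³/m.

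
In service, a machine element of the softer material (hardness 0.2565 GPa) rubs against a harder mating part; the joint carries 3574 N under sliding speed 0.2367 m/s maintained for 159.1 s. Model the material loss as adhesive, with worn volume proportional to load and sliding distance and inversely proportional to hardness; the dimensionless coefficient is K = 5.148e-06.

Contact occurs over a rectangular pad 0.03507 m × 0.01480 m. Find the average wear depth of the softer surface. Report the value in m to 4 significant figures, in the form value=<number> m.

The algebra keeps full float precision; the intermediates are displayed rounded; rounded once at the end: four significant figures.
Sliding distance L = v·t = 0.2367 m/s × 159.1 s = 37.66 m.
Hardness H = 0.2565 GPa = 2.565e+08 Pa.
Contact area A = 0.03507 m × 0.01480 m = 5.190e-04 m².
Restated in SI base units: W = 3574 N, H = 2.565e+08 Pa, K = 5.148e-06.
Archard volume V = K·W·L/H = 5.148e-06 · 3574 · 37.66 / 2.565e+08 = 2.701e-09 m³.
Mean wear depth h = V/A = 2.701e-09 / 5.190e-04 = 5.204e-06 m.

value=5.204e-06 m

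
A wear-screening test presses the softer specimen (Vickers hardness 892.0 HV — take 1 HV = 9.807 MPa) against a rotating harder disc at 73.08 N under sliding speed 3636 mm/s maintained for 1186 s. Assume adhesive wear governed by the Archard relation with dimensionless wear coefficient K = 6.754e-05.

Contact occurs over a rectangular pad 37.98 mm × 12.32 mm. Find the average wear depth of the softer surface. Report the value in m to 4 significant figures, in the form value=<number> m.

All working math carries exact precision; shown intermediates are rounded, and a single final rounding: four significant figures.
Convert: Sliding speed v = 3636 mm/s = 3.636 m/s. Distance L = v·t = 3.636 m/s × 1186 s = 4312 m.
Convert: Hardness H = 892.0 HV × 9.807 MPa/HV = 8748 MPa = 8.748e+09 Pa.
Convert: Pad sides 37.98 mm × 12.32 mm = 0.03798 m × 0.01232 m. Contact area A = 0.03798 m × 0.01232 m = 4.679e-04 m².
Expressed in SI base units: W = 73.08 N, H = 8.748e+09 Pa, K = 6.754e-05.
Worn volume V = K·W·L/H = 6.754e-05 · 73.08 · 4312 / 8.748e+09 = 2.433e-09 m³.
Mean wear depth h = V/A = 2.433e-09 / 4.679e-04 = 5.200e-06 m.

value=5.200e-06 m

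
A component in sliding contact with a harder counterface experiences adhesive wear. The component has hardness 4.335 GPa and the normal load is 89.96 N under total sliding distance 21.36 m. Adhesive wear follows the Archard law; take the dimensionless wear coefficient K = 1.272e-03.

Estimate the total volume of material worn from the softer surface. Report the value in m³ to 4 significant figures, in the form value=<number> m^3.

All working math runs at full precision. Intermediates are displayed rounded, and a single final rounding, at four significant figures.
Hardness H = 4.335 GPa = 4.335e+09 Pa.
Restated in SI base units: W = 89.96 N, H = 4.335e+09 Pa, K = 1.272e-03.
Volume removed: V = K·W·L/H = 1.272e-03 · 89.96 · 21.36 / 4.335e+09 = 5.638e-10 m³.

value=5.638e-10 m^3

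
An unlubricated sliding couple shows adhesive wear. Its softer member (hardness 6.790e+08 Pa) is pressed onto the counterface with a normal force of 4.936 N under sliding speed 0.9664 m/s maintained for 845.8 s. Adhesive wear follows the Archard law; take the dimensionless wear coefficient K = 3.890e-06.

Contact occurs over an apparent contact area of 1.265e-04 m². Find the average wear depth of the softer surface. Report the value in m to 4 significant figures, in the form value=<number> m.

Shown intermediates are rounded; every step maintains exact precision. Rounded just once: 4 significant figures.
Convert: Sliding distance L = v·t = 0.9664 m/s × 845.8 s = 817.4 m.
Collected in SI base units: W = 4.936 N, H = 6.790e+08 Pa, K = 3.890e-06.
Wear volume V = K·W·L/H = 3.890e-06 · 4.936 · 817.4 / 6.790e+08 = 2.311e-11 m³.
Depth h = V/A = 2.311e-11 / 1.265e-04 = 1.827e-07 m.

value=1.827e-07 m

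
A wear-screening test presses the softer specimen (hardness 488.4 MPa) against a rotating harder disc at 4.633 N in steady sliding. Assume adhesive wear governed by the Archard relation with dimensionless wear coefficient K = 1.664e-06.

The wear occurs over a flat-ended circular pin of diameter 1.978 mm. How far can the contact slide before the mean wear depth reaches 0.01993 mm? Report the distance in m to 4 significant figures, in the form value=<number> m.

Every step holds full precision, and intermediates are displayed rounded — one last rounding, at four significant figures.
Convert: Hardness H = 488.4 MPa = 4.884e+08 Pa.
Convert: Pin diameter d = 1.978 mm = 0.001978 m. Contact area A = π·d²/4 = π·(0.001978 m)²/4 = 3.073e-06 m².
Convert: Depth limit h_lim = 0.01993 mm = 1.993e-05 m.
SI base units throughout: W = 4.633 N, H = 4.884e+08 Pa, K = 1.664e-06.
Wearable volume V_lim = h_lim·A = 1.993e-05 · 3.073e-06 = 6.124e-11 m³.
Thus life L = V_lim·H/(K·W) = 6.124e-11 · 4.884e+08 / (1.664e-06 · 4.633) = 3880 m.

value=3880 m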